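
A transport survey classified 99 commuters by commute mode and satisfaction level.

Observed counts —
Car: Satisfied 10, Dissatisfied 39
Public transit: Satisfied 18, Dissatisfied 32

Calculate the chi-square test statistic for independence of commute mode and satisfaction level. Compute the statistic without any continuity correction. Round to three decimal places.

2.966

Row totals: 49, 50. Column totals: 28, 71. Grand total N = 99.
Expected counts (row total × column total / N):
  Car, Satisfied: 49×28/99 = 13.8586
  Car, Dissatisfied: 49×71/99 = 35.1414
  Public transit, Satisfied: 50×28/99 = 14.1414
  Public transit, Dissatisfied: 50×71/99 = 35.8586
Contributions (O − E)²/E:
  (10 − 13.8586)²/13.8586 = 1.0743
  (39 − 35.1414)²/35.1414 = 0.4237
  (18 − 14.1414)²/14.1414 = 1.0529
  (32 − 35.8586)²/35.8586 = 0.4152
χ² = 1.0743 + 0.4237 + 1.0529 + 0.4152 = 2.966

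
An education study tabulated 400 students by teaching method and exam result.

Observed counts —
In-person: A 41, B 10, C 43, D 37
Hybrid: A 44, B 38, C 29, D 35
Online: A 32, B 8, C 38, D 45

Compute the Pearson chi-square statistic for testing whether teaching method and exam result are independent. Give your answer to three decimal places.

33.142

Row totals: 131, 146, 123. Column totals: 117, 56, 110, 117. Grand total N = 400.
Expected counts (row total × column total / N):
  In-person, A: 131×117/400 = 38.3175
  In-person, B: 131×56/400 = 18.3400
  In-person, C: 131×110/400 = 36.0250
  In-person, D: 131×117/400 = 38.3175
  Hybrid, A: 146×117/400 = 42.7050
  Hybrid, B: 146×56/400 = 20.4400
  Hybrid, C: 146×110/400 = 40.1500
  Hybrid, D: 146×117/400 = 42.7050
  Online, A: 123×117/400 = 35.9775
  Online, B: 123×56/400 = 17.2200
  Online, C: 123×110/400 = 33.8250
  Online, D: 123×117/400 = 35.9775
Contributions (O − E)²/E:
  (41 − 38.3175)²/38.3175 = 0.1878
  (10 − 18.3400)²/18.3400 = 3.7926
  (43 − 36.0250)²/36.0250 = 1.3505
  (37 − 38.3175)²/38.3175 = 0.0453
  (44 − 42.7050)²/42.7050 = 0.0393
  (38 − 20.4400)²/20.4400 = 15.0858
  (29 − 40.1500)²/40.1500 = 3.0965
  (35 − 42.7050)²/42.7050 = 1.3902
  (32 − 35.9775)²/35.9775 = 0.4397
  (8 − 17.2200)²/17.2200 = 4.9366
  (38 − 33.8250)²/33.8250 = 0.5153
  (45 − 35.9775)²/35.9775 = 2.2627
χ² = 0.1878 + 3.7926 + 1.3505 + 0.0453 + 0.0393 + 15.0858 + 3.0965 + 1.3902 + 0.4397 + 4.9366 + 0.5153 + 2.2627 = 33.142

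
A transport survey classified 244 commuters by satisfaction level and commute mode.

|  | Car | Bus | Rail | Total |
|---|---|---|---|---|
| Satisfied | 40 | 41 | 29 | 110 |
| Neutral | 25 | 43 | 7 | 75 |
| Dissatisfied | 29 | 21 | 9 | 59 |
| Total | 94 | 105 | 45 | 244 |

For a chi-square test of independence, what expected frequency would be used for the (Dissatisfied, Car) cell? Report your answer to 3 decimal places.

Row total (Dissatisfied) = 59; column total (Car) = 94; grand total N = 244.
Expected count = (row total × column total) / N = 59 × 94 / 244 = 22.730.

22.730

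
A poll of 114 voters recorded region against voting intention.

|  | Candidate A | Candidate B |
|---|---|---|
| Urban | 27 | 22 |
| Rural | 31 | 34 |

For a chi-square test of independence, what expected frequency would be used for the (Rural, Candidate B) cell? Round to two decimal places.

31.93

Row total (Rural) = 65; column total (Candidate B) = 56; grand total N = 114.
Expected count = (row total × column total) / N = 65 × 56 / 114 = 31.93.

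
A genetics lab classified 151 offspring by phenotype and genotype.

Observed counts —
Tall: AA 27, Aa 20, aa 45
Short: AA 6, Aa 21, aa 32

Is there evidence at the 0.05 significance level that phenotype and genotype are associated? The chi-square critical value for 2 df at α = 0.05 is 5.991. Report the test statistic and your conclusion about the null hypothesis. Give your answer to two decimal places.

8.79; reject H₀

Row totals: 92, 59. Column totals: 33, 41, 77. Grand total N = 151.
Expected counts (row total × column total / N):
  Tall, AA: 92×33/151 = 20.106
  Tall, Aa: 92×41/151 = 24.980
  Tall, aa: 92×77/151 = 46.914
  Short, AA: 59×33/151 = 12.894
  Short, Aa: 59×41/151 = 16.020
  Short, aa: 59×77/151 = 30.086
Contributions (O − E)²/E:
  (27 − 20.106)²/20.106 = 2.3638
  (20 − 24.980)²/24.980 = 0.9928
  (45 − 46.914)²/46.914 = 0.0781
  (6 − 12.894)²/12.894 = 3.6860
  (21 − 16.020)²/16.020 = 1.5481
  (32 − 30.086)²/30.086 = 0.1218
χ² = 2.3638 + 0.9928 + 0.0781 + 3.6860 + 1.5481 + 0.1218 = 8.79
df = (2−1)(3−1) = 2. Since 8.79 > 5.991, reject the null hypothesis of independence at α = 0.05.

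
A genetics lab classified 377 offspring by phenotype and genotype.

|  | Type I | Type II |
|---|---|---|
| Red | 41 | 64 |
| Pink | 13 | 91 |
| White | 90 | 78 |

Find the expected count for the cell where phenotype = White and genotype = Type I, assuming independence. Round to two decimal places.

64.17

Row total (White) = 168; column total (Type I) = 144; grand total N = 377.
Expected count = (row total × column total) / N = 168 × 144 / 377 = 64.17.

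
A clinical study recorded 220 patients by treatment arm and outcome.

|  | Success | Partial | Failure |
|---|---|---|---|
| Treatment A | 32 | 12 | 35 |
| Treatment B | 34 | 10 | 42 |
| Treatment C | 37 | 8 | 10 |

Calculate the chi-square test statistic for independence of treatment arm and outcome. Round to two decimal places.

Row totals: 79, 86, 55. Column totals: 103, 30, 87. Grand total N = 220.
Expected counts (row total × column total / N):
  Treatment A, Success: 79×103/220 = 36.986
  Treatment A, Partial: 79×30/220 = 10.773
  Treatment A, Failure: 79×87/220 = 31.241
  Treatment B, Success: 86×103/220 = 40.264
  Treatment B, Partial: 86×30/220 = 11.727
  Treatment B, Failure: 86×87/220 = 34.009
  Treatment C, Success: 55×103/220 = 25.750
  Treatment C, Partial: 55×30/220 = 7.500
  Treatment C, Failure: 55×87/220 = 21.750
Contributions (O − E)²/E:
  (32 − 36.986)²/36.986 = 0.6722
  (12 − 10.773)²/10.773 = 0.1398
  (35 − 31.241)²/31.241 = 0.4523
  (34 − 40.264)²/40.264 = 0.9745
  (10 − 11.727)²/11.727 = 0.2543
  (42 − 34.009)²/34.009 = 1.8776
  (37 − 25.750)²/25.750 = 4.9150
  (8 − 7.500)²/7.500 = 0.0333
  (10 − 21.750)²/21.750 = 6.3477
χ² = 0.6722 + 0.1398 + 0.4523 + 0.9745 + 0.2543 + 1.8776 + 4.9150 + 0.0333 + 6.3477 = 15.67

15.67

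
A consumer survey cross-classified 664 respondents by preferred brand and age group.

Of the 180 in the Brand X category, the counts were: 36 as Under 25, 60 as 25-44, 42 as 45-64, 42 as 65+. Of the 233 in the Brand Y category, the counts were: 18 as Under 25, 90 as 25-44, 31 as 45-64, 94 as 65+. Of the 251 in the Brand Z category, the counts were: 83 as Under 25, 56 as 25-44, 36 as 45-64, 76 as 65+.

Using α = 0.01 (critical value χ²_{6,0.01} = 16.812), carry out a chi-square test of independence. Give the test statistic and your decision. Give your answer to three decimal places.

Row totals: 180, 233, 251. Column totals: 137, 206, 109, 212. Grand total N = 664.
Expected counts (row total × column total / N):
  Brand X, Under 25: 180×137/664 = 37.1386
  Brand X, 25-44: 180×206/664 = 55.8434
  Brand X, 45-64: 180×109/664 = 29.5482
  Brand X, 65+: 180×212/664 = 57.4699
  Brand Y, Under 25: 233×137/664 = 48.0738
  Brand Y, 25-44: 233×206/664 = 72.2861
  Brand Y, 45-64: 233×109/664 = 38.2485
  Brand Y, 65+: 233×212/664 = 74.3916
  Brand Z, Under 25: 251×137/664 = 51.7877
  Brand Z, 25-44: 251×206/664 = 77.8705
  Brand Z, 45-64: 251×109/664 = 41.2033
  Brand Z, 65+: 251×212/664 = 80.1386
Contributions (O − E)²/E:
  (36 − 37.1386)²/37.1386 = 0.0349
  (60 − 55.8434)²/55.8434 = 0.3094
  (42 − 29.5482)²/29.5482 = 5.2473
  (42 − 57.4699)²/57.4699 = 4.1642
  (18 − 48.0738)²/48.0738 = 18.8134
  (90 − 72.2861)²/72.2861 = 4.3408
  (31 − 38.2485)²/38.2485 = 1.3737
  (94 − 74.3916)²/74.3916 = 5.1685
  (83 − 51.7877)²/51.7877 = 18.8116
  (56 − 77.8705)²/77.8705 = 6.1425
  (36 − 41.2033)²/41.2033 = 0.6571
  (76 − 80.1386)²/80.1386 = 0.2137
χ² = 0.0349 + 0.3094 + 5.2473 + 4.1642 + 18.8134 + 4.3408 + 1.3737 + 5.1685 + 18.8116 + 6.1425 + 0.6571 + 0.2137 = 65.277
df = (3−1)(4−1) = 6. Since 65.277 > 16.812, reject the null hypothesis of independence at α = 0.01.

65.277; reject H₀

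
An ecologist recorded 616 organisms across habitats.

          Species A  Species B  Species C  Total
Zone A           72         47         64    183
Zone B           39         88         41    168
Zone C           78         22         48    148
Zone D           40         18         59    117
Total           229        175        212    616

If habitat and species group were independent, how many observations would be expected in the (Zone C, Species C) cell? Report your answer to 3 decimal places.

Row total (Zone C) = 148; column total (Species C) = 212; grand total N = 616.
Expected count = (row total × column total) / N = 148 × 212 / 616 = 50.935.

50.935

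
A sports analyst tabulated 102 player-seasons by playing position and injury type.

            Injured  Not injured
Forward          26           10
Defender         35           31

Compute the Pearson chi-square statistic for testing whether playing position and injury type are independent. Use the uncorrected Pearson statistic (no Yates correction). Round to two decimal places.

3.57

Row totals: 36, 66. Column totals: 61, 41. Grand total N = 102.
Expected counts (row total × column total / N):
  Forward, Injured: 36×61/102 = 21.529
  Forward, Not injured: 36×41/102 = 14.471
  Defender, Injured: 66×61/102 = 39.471
  Defender, Not injured: 66×41/102 = 26.529
Contributions (O − E)²/E:
  (26 − 21.529)²/21.529 = 0.9285
  (10 − 14.471)²/14.471 = 1.3814
  (35 − 39.471)²/39.471 = 0.5064
  (31 − 26.529)²/26.529 = 0.7535
χ² = 0.9285 + 1.3814 + 0.5064 + 0.7535 = 3.57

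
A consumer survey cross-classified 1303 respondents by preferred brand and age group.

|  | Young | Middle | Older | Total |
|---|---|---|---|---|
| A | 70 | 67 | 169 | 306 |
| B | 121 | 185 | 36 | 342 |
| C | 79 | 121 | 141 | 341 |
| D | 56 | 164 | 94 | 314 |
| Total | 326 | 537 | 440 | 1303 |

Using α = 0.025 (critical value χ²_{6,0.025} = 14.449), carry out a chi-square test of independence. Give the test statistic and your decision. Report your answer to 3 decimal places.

179.232; reject H₀

Grand total N = 1303.
Expected counts (row total × column total / N):
  A, Young: 306×326/1303 = 76.5587
  A, Middle: 306×537/1303 = 126.1105
  A, Older: 306×440/1303 = 103.3308
  B, Young: 342×326/1303 = 85.5656
  B, Middle: 342×537/1303 = 140.9470
  B, Older: 342×440/1303 = 115.4873
  C, Young: 341×326/1303 = 85.3154
  C, Middle: 341×537/1303 = 140.5349
  C, Older: 341×440/1303 = 115.1497
  D, Young: 314×326/1303 = 78.5602
  D, Middle: 314×537/1303 = 129.4075
  D, Older: 314×440/1303 = 106.0322
Contributions (O − E)²/E:
  (70 − 76.5587)²/76.5587 = 0.5619
  (67 − 126.1105)²/126.1105 = 27.7063
  (169 − 103.3308)²/103.3308 = 41.7344
  (121 − 85.5656)²/85.5656 = 14.6741
  (185 − 140.9470)²/140.9470 = 13.7688
  (36 − 115.4873)²/115.4873 = 54.7093
  (79 − 85.3154)²/85.3154 = 0.4675
  (121 − 140.5349)²/140.5349 = 2.7154
  (141 − 115.1497)²/115.1497 = 5.8032
  (56 − 78.5602)²/78.5602 = 6.4786
  (164 − 129.4075)²/129.4075 = 9.2471
  (94 − 106.0322)²/106.0322 = 1.3654
χ² = 0.5619 + 27.7063 + 41.7344 + 14.6741 + 13.7688 + 54.7093 + 0.4675 + 2.7154 + 5.8032 + 6.4786 + 9.2471 + 1.3654 = 179.232
df = (4−1)(3−1) = 6. Since 179.232 > 14.449, reject the null hypothesis of independence at α = 0.025.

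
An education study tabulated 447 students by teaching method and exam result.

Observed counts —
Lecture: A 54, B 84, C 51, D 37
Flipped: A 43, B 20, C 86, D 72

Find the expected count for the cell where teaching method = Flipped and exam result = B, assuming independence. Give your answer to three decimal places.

Row total (Flipped) = 221; column total (B) = 104; grand total N = 447.
Expected count = (row total × column total) / N = 221 × 104 / 447 = 51.418.

51.418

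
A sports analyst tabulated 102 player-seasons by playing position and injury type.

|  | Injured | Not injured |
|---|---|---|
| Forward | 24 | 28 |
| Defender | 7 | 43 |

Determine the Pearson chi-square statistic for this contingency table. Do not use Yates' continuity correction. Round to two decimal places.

Row totals: 52, 50. Column totals: 31, 71. Grand total N = 102.
Expected counts (row total × column total / N):
  Forward, Injured: 52×31/102 = 15.804
  Forward, Not injured: 52×71/102 = 36.196
  Defender, Injured: 50×31/102 = 15.196
  Defender, Not injured: 50×71/102 = 34.804
Contributions (O − E)²/E:
  (24 − 15.804)²/15.804 = 4.2505
  (28 − 36.196)²/36.196 = 1.8559
  (7 − 15.196)²/15.196 = 4.4205
  (43 − 34.804)²/34.804 = 1.9301
χ² = 4.2505 + 1.8559 + 4.4205 + 1.9301 = 12.46

12.46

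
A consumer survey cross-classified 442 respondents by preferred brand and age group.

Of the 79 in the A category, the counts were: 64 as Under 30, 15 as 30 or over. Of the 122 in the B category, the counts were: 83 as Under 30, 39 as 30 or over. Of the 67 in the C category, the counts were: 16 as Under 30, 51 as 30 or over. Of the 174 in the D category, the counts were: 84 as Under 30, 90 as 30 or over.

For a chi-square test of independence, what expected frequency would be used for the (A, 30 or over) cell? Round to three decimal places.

34.853

Row total (A) = 79; column total (30 or over) = 195; grand total N = 442.
Expected count = (row total × column total) / N = 79 × 195 / 442 = 34.853.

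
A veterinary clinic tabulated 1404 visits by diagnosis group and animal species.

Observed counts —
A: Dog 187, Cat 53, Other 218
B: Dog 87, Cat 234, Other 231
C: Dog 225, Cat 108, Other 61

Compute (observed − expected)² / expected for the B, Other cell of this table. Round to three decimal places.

4.635

Row total (B) = 552; column total (Other) = 510; N = 1404.
Expected count E = 552 × 510 / 1404 = 200.5128.
Contribution = (O − E)²/E = (231 − 200.5128)² / 200.5128 = 4.635.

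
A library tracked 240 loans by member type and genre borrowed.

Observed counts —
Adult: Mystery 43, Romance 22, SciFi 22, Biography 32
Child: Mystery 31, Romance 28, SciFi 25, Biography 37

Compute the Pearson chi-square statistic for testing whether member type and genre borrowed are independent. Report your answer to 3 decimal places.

3.203

Row totals: 119, 121. Column totals: 74, 50, 47, 69. Grand total N = 240.
Expected counts (row total × column total / N):
  Adult, Mystery: 119×74/240 = 36.6917
  Adult, Romance: 119×50/240 = 24.7917
  Adult, SciFi: 119×47/240 = 23.3042
  Adult, Biography: 119×69/240 = 34.2125
  Child, Mystery: 121×74/240 = 37.3083
  Child, Romance: 121×50/240 = 25.2083
  Child, SciFi: 121×47/240 = 23.6958
  Child, Biography: 121×69/240 = 34.7875
Contributions (O − E)²/E:
  (43 − 36.6917)²/36.6917 = 1.0846
  (22 − 24.7917)²/24.7917 = 0.3144
  (22 − 23.3042)²/23.3042 = 0.0730
  (32 − 34.2125)²/34.2125 = 0.1431
  (31 − 37.3083)²/37.3083 = 1.0666
  (28 − 25.2083)²/25.2083 = 0.3092
  (25 − 23.6958)²/23.6958 = 0.0718
  (37 − 34.7875)²/34.7875 = 0.1407
χ² = 1.0846 + 0.3144 + 0.0730 + 0.1431 + 1.0666 + 0.3092 + 0.0718 + 0.1407 = 3.203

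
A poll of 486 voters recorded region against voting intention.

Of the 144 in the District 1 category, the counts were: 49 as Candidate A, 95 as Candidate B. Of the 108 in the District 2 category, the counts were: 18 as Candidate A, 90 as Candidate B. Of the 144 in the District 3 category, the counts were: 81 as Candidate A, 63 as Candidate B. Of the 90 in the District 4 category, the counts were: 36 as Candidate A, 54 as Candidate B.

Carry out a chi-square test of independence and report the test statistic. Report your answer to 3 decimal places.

42.393

Row totals: 144, 108, 144, 90. Column totals: 184, 302. Grand total N = 486.
Expected counts (row total × column total / N):
  District 1, Candidate A: 144×184/486 = 54.5185
  District 1, Candidate B: 144×302/486 = 89.4815
  District 2, Candidate A: 108×184/486 = 40.8889
  District 2, Candidate B: 108×302/486 = 67.1111
  District 3, Candidate A: 144×184/486 = 54.5185
  District 3, Candidate B: 144×302/486 = 89.4815
  District 4, Candidate A: 90×184/486 = 34.0741
  District 4, Candidate B: 90×302/486 = 55.9259
Contributions (O − E)²/E:
  (49 − 54.5185)²/54.5185 = 0.5586
  (95 − 89.4815)²/89.4815 = 0.3403
  (18 − 40.8889)²/40.8889 = 12.8128
  (90 − 67.1111)²/67.1111 = 7.8065
  (81 − 54.5185)²/54.5185 = 12.8630
  (63 − 89.4815)²/89.4815 = 7.8370
  (36 − 34.0741)²/34.0741 = 0.1089
  (54 − 55.9259)²/55.9259 = 0.0663
χ² = 0.5586 + 0.3403 + 12.8128 + 7.8065 + 12.8630 + 7.8370 + 0.1089 + 0.0663 = 42.393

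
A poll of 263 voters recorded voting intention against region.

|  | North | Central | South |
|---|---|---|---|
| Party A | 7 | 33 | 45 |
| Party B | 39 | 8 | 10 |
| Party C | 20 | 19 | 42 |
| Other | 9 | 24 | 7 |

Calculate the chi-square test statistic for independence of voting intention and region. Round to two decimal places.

82.53

Row totals: 85, 57, 81, 40. Column totals: 75, 84, 104. Grand total N = 263.
Expected counts (row total × column total / N):
  Party A, North: 85×75/263 = 24.2395
  Party A, Central: 85×84/263 = 27.1483
  Party A, South: 85×104/263 = 33.6122
  Party B, North: 57×75/263 = 16.2548
  Party B, Central: 57×84/263 = 18.2053
  Party B, South: 57×104/263 = 22.5399
  Party C, North: 81×75/263 = 23.0989
  Party C, Central: 81×84/263 = 25.8707
  Party C, South: 81×104/263 = 32.0304
  Other, North: 40×75/263 = 11.4068
  Other, Central: 40×84/263 = 12.7757
  Other, South: 40×104/263 = 15.8175
Contributions (O − E)²/E:
  (7 − 24.2395)²/24.2395 = 12.2610
  (33 − 27.1483)²/27.1483 = 1.2613
  (45 − 33.6122)²/33.6122 = 3.8582
  (39 − 16.2548)²/16.2548 = 31.8272
  (8 − 18.2053)²/18.2053 = 5.7208
  (10 − 22.5399)²/22.5399 = 6.9765
  (20 − 23.0989)²/23.0989 = 0.4157
  (19 − 25.8707)²/25.8707 = 1.8247
  (42 − 32.0304)²/32.0304 = 3.1031
  (9 − 11.4068)²/11.4068 = 0.5078
  (24 − 12.7757)²/12.7757 = 9.8613
  (7 − 15.8175)²/15.8175 = 4.9153
χ² = 12.2610 + 1.2613 + 3.8582 + 31.8272 + 5.7208 + 6.9765 + 0.4157 + 1.8247 + 3.1031 + 0.5078 + 9.8613 + 4.9153 = 82.53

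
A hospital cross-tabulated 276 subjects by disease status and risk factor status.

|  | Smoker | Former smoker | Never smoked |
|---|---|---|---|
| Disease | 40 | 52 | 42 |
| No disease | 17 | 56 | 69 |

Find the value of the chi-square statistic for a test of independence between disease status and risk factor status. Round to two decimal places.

15.78

Row totals: 134, 142. Column totals: 57, 108, 111. Grand total N = 276.
Expected counts (row total × column total / N):
  Disease, Smoker: 134×57/276 = 27.674
  Disease, Former smoker: 134×108/276 = 52.435
  Disease, Never smoked: 134×111/276 = 53.891
  No disease, Smoker: 142×57/276 = 29.326
  No disease, Former smoker: 142×108/276 = 55.565
  No disease, Never smoked: 142×111/276 = 57.109
Contributions (O − E)²/E:
  (40 − 27.674)²/27.674 = 5.4900
  (52 − 52.435)²/52.435 = 0.0036
  (42 − 53.891)²/53.891 = 2.6237
  (17 − 29.326)²/29.326 = 5.1807
  (56 − 55.565)²/55.565 = 0.0034
  (69 − 57.109)²/57.109 = 2.4759
χ² = 5.4900 + 0.0036 + 2.6237 + 5.1807 + 0.0034 + 2.4759 = 15.78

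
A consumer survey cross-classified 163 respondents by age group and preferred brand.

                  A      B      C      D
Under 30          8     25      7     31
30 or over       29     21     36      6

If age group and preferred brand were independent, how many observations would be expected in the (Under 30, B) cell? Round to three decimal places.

20.037

Row total (Under 30) = 71; column total (B) = 46; grand total N = 163.
Expected count = (row total × column total) / N = 71 × 46 / 163 = 20.037.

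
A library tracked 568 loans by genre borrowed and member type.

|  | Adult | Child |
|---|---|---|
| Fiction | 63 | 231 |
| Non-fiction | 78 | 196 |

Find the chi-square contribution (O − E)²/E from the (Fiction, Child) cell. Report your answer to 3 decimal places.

Row total (Fiction) = 294; column total (Child) = 427; N = 568.
Expected count E = 294 × 427 / 568 = 221.0176.
Contribution = (O − E)²/E = (231 − 221.0176)² / 221.0176 = 0.451.

0.451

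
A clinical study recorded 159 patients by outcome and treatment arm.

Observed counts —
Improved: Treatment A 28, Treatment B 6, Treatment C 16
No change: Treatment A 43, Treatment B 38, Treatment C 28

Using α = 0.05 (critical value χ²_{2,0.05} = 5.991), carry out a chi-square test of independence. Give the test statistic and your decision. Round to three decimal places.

9.070; reject H₀

Row totals: 50, 109. Column totals: 71, 44, 44. Grand total N = 159.
Expected counts (row total × column total / N):
  Improved, Treatment A: 50×71/159 = 22.3270
  Improved, Treatment B: 50×44/159 = 13.8365
  Improved, Treatment C: 50×44/159 = 13.8365
  No change, Treatment A: 109×71/159 = 48.6730
  No change, Treatment B: 109×44/159 = 30.1635
  No change, Treatment C: 109×44/159 = 30.1635
Contributions (O − E)²/E:
  (28 − 22.3270)²/22.3270 = 1.4414
  (6 − 13.8365)²/13.8365 = 4.4383
  (16 − 13.8365)²/13.8365 = 0.3383
  (43 − 48.6730)²/48.6730 = 0.6612
  (38 − 30.1635)²/30.1635 = 2.0359
  (28 − 30.1635)²/30.1635 = 0.1552
χ² = 1.4414 + 4.4383 + 0.3383 + 0.6612 + 2.0359 + 0.1552 = 9.070
df = (2−1)(3−1) = 2. Since 9.070 > 5.991, reject the null hypothesis of independence at α = 0.05.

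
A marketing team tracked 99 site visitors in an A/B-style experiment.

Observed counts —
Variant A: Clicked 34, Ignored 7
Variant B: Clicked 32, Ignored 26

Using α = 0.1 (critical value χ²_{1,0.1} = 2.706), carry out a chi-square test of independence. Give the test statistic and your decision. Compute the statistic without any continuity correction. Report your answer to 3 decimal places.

8.326; reject H₀

Row totals: 41, 58. Column totals: 66, 33. Grand total N = 99.
Expected counts (row total × column total / N):
  Variant A, Clicked: 41×66/99 = 27.3333
  Variant A, Ignored: 41×33/99 = 13.6667
  Variant B, Clicked: 58×66/99 = 38.6667
  Variant B, Ignored: 58×33/99 = 19.3333
Contributions (O − E)²/E:
  (34 − 27.3333)²/27.3333 = 1.6260
  (7 − 13.6667)²/13.6667 = 3.2521
  (32 − 38.6667)²/38.6667 = 1.1494
  (26 − 19.3333)²/19.3333 = 2.2989
χ² = 1.6260 + 3.2521 + 1.1494 + 2.2989 = 8.326
df = (2−1)(2−1) = 1. Since 8.326 > 2.706, reject the null hypothesis of independence at α = 0.1.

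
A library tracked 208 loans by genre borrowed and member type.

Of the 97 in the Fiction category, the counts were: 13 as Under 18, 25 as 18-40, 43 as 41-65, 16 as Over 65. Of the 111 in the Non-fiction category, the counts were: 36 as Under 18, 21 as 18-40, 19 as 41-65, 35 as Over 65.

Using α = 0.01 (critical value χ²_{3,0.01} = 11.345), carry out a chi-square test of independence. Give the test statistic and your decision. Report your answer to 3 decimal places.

Row totals: 97, 111. Column totals: 49, 46, 62, 51. Grand total N = 208.
Expected counts (row total × column total / N):
  Fiction, Under 18: 97×49/208 = 22.8510
  Fiction, 18-40: 97×46/208 = 21.4519
  Fiction, 41-65: 97×62/208 = 28.9135
  Fiction, Over 65: 97×51/208 = 23.7837
  Non-fiction, Under 18: 111×49/208 = 26.1490
  Non-fiction, 18-40: 111×46/208 = 24.5481
  Non-fiction, 41-65: 111×62/208 = 33.0865
  Non-fiction, Over 65: 111×51/208 = 27.2163
Contributions (O − E)²/E:
  (13 − 22.8510)²/22.8510 = 4.2467
  (25 − 21.4519)²/21.4519 = 0.5868
  (43 − 28.9135)²/28.9135 = 6.8629
  (16 − 23.7837)²/23.7837 = 2.5474
  (36 − 26.1490)²/26.1490 = 3.7111
  (21 − 24.5481)²/24.5481 = 0.5128
  (19 − 33.0865)²/33.0865 = 5.9973
  (35 − 27.2163)²/27.2163 = 2.2261
χ² = 4.2467 + 0.5868 + 6.8629 + 2.5474 + 3.7111 + 0.5128 + 5.9973 + 2.2261 = 26.691
df = (2−1)(4−1) = 3. Since 26.691 > 11.345, reject the null hypothesis of independence at α = 0.01.

26.691; reject H₀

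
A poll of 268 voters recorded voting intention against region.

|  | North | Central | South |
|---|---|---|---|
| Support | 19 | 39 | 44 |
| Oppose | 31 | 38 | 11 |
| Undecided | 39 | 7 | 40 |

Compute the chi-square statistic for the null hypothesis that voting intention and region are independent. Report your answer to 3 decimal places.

49.365

Row totals: 102, 80, 86. Column totals: 89, 84, 95. Grand total N = 268.
Expected counts (row total × column total / N):
  Support, North: 102×89/268 = 33.8731
  Support, Central: 102×84/268 = 31.9701
  Support, South: 102×95/268 = 36.1567
  Oppose, North: 80×89/268 = 26.5672
  Oppose, Central: 80×84/268 = 25.0746
  Oppose, South: 80×95/268 = 28.3582
  Undecided, North: 86×89/268 = 28.5597
  Undecided, Central: 86×84/268 = 26.9552
  Undecided, South: 86×95/268 = 30.4851
Contributions (O − E)²/E:
  (19 − 33.8731)²/33.8731 = 6.5305
  (39 − 31.9701)²/31.9701 = 1.5458
  (44 − 36.1567)²/36.1567 = 1.7014
  (31 − 26.5672)²/26.5672 = 0.7396
  (38 − 25.0746)²/25.0746 = 6.6628
  (11 − 28.3582)²/28.3582 = 10.6250
  (39 − 28.5597)²/28.5597 = 3.8166
  (7 − 26.9552)²/26.9552 = 14.7730
  (40 − 30.4851)²/30.4851 = 2.9698
χ² = 6.5305 + 1.5458 + 1.7014 + 0.7396 + 6.6628 + 10.6250 + 3.8166 + 14.7730 + 2.9698 = 49.365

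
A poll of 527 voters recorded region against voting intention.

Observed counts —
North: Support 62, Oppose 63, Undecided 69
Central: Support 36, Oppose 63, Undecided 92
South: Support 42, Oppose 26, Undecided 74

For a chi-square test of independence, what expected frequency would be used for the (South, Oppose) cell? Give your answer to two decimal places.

40.96

Row total (South) = 142; column total (Oppose) = 152; grand total N = 527.
Expected count = (row total × column total) / N = 142 × 152 / 527 = 40.96.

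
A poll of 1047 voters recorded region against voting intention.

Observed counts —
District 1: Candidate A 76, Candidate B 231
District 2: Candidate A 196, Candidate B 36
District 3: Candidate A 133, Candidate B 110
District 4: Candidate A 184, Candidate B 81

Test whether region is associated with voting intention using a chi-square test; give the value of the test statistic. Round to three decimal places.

Row totals: 307, 232, 243, 265. Column totals: 589, 458. Grand total N = 1047.
Expected counts (row total × column total / N):
  District 1, Candidate A: 307×589/1047 = 172.7058
  District 1, Candidate B: 307×458/1047 = 134.2942
  District 2, Candidate A: 232×589/1047 = 130.5138
  District 2, Candidate B: 232×458/1047 = 101.4862
  District 3, Candidate A: 243×589/1047 = 136.7020
  District 3, Candidate B: 243×458/1047 = 106.2980
  District 4, Candidate A: 265×589/1047 = 149.0783
  District 4, Candidate B: 265×458/1047 = 115.9217
Contributions (O − E)²/E:
  (76 − 172.7058)²/172.7058 = 54.1500
  (231 − 134.2942)²/134.2942 = 69.6382
  (196 − 130.5138)²/130.5138 = 32.8582
  (36 − 101.4862)²/101.4862 = 42.2564
  (133 − 136.7020)²/136.7020 = 0.1003
  (110 − 106.2980)²/106.2980 = 0.1289
  (184 − 149.0783)²/149.0783 = 8.1804
  (81 − 115.9217)²/115.9217 = 10.5202
χ² = 54.1500 + 69.6382 + 32.8582 + 42.2564 + 0.1003 + 0.1289 + 8.1804 + 10.5202 = 217.833

217.833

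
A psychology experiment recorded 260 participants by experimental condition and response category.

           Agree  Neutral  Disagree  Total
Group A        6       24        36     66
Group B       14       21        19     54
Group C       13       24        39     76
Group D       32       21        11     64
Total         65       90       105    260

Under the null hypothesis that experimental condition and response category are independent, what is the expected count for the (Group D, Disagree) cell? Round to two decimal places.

25.85

Row total (Group D) = 64; column total (Disagree) = 105; grand total N = 260.
Expected count = (row total × column total) / N = 64 × 105 / 260 = 25.85.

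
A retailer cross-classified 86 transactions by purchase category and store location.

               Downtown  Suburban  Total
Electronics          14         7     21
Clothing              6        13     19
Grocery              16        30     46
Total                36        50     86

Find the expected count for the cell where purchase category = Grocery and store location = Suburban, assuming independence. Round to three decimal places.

26.744

Row total (Grocery) = 46; column total (Suburban) = 50; grand total N = 86.
Expected count = (row total × column total) / N = 46 × 50 / 86 = 26.744.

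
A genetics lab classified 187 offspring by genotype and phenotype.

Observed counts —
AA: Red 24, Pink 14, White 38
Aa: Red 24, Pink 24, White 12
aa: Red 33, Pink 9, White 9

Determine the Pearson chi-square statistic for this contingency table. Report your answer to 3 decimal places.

Row totals: 76, 60, 51. Column totals: 81, 47, 59. Grand total N = 187.
Expected counts (row total × column total / N):
  AA, Red: 76×81/187 = 32.9198
  AA, Pink: 76×47/187 = 19.1016
  AA, White: 76×59/187 = 23.9786
  Aa, Red: 60×81/187 = 25.9893
  Aa, Pink: 60×47/187 = 15.0802
  Aa, White: 60×59/187 = 18.9305
  aa, Red: 51×81/187 = 22.0909
  aa, Pink: 51×47/187 = 12.8182
  aa, White: 51×59/187 = 16.0909
Contributions (O − E)²/E:
  (24 − 32.9198)²/32.9198 = 2.4169
  (14 − 19.1016)²/19.1016 = 1.3625
  (38 − 23.9786)²/23.9786 = 8.1990
  (24 − 25.9893)²/25.9893 = 0.1523
  (24 − 15.0802)²/15.0802 = 5.2760
  (12 − 18.9305)²/18.9305 = 2.5373
  (33 − 22.0909)²/22.0909 = 5.3872
  (9 − 12.8182)²/12.8182 = 1.1373
  (9 − 16.0909)²/16.0909 = 3.1248
χ² = 2.4169 + 1.3625 + 8.1990 + 0.1523 + 5.2760 + 2.5373 + 5.3872 + 1.1373 + 3.1248 = 29.593

29.593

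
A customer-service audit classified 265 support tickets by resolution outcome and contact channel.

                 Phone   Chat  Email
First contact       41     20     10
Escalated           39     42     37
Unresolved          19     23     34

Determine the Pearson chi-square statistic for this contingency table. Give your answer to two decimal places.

Row totals: 71, 118, 76. Column totals: 99, 85, 81. Grand total N = 265.
Expected counts (row total × column total / N):
  First contact, Phone: 71×99/265 = 26.525
  First contact, Chat: 71×85/265 = 22.774
  First contact, Email: 71×81/265 = 21.702
  Escalated, Phone: 118×99/265 = 44.083
  Escalated, Chat: 118×85/265 = 37.849
  Escalated, Email: 118×81/265 = 36.068
  Unresolved, Phone: 76×99/265 = 28.392
  Unresolved, Chat: 76×85/265 = 24.377
  Unresolved, Email: 76×81/265 = 23.230
Contributions (O − E)²/E:
  (41 − 26.525)²/26.525 = 7.8992
  (20 − 22.774)²/22.774 = 0.3379
  (10 − 21.702)²/21.702 = 6.3099
  (39 − 44.083)²/44.083 = 0.5861
  (42 − 37.849)²/37.849 = 0.4553
  (37 − 36.068)²/36.068 = 0.0241
  (19 − 28.392)²/28.392 = 3.1068
  (23 − 24.377)²/24.377 = 0.0778
  (34 − 23.230)²/23.230 = 4.9932
χ² = 7.8992 + 0.3379 + 6.3099 + 0.5861 + 0.4553 + 0.0241 + 3.1068 + 0.0778 + 4.9932 = 23.79

23.79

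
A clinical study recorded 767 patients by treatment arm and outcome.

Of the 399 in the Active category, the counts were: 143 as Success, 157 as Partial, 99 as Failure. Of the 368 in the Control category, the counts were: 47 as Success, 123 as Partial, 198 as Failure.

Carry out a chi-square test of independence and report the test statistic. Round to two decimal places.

Row totals: 399, 368. Column totals: 190, 280, 297. Grand total N = 767.
Expected counts (row total × column total / N):
  Active, Success: 399×190/767 = 98.840
  Active, Partial: 399×280/767 = 145.658
  Active, Failure: 399×297/767 = 154.502
  Control, Success: 368×190/767 = 91.160
  Control, Partial: 368×280/767 = 134.342
  Control, Failure: 368×297/767 = 142.498
Contributions (O − E)²/E:
  (143 − 98.840)²/98.840 = 19.7299
  (157 − 145.658)²/145.658 = 0.8832
  (99 − 154.502)²/154.502 = 19.9381
  (47 − 91.160)²/91.160 = 21.3921
  (123 − 134.342)²/134.342 = 0.9576
  (198 − 142.498)²/142.498 = 21.6177
χ² = 19.7299 + 0.8832 + 19.9381 + 21.3921 + 0.9576 + 21.6177 = 84.52

84.52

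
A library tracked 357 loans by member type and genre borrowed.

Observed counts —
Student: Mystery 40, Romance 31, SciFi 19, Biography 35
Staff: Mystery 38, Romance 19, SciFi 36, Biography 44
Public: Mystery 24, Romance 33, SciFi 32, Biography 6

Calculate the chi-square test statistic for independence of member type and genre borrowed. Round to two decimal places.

36.62

Row totals: 125, 137, 95. Column totals: 102, 83, 87, 85. Grand total N = 357.
Expected counts (row total × column total / N):
  Student, Mystery: 125×102/357 = 35.714
  Student, Romance: 125×83/357 = 29.062
  Student, SciFi: 125×87/357 = 30.462
  Student, Biography: 125×85/357 = 29.762
  Staff, Mystery: 137×102/357 = 39.143
  Staff, Romance: 137×83/357 = 31.852
  Staff, SciFi: 137×87/357 = 33.387
  Staff, Biography: 137×85/357 = 32.619
  Public, Mystery: 95×102/357 = 27.143
  Public, Romance: 95×83/357 = 22.087
  Public, SciFi: 95×87/357 = 23.151
  Public, Biography: 95×85/357 = 22.619
Contributions (O − E)²/E:
  (40 − 35.714)²/35.714 = 0.5144
  (31 − 29.062)²/29.062 = 0.1292
  (19 − 30.462)²/30.462 = 4.3128
  (35 − 29.762)²/29.762 = 0.9219
  (38 − 39.143)²/39.143 = 0.0334
  (19 − 31.852)²/31.852 = 5.1857
  (36 − 33.387)²/33.387 = 0.2045
  (44 − 32.619)²/32.619 = 3.9709
  (24 − 27.143)²/27.143 = 0.3639
  (33 − 22.087)²/22.087 = 5.3920
  (32 − 23.151)²/23.151 = 3.3824
  (6 − 22.619)²/22.619 = 12.2106
χ² = 0.5144 + 0.1292 + 4.3128 + 0.9219 + 0.0334 + 5.1857 + 0.2045 + 3.9709 + 0.3639 + 5.3920 + 3.3824 + 12.2106 = 36.62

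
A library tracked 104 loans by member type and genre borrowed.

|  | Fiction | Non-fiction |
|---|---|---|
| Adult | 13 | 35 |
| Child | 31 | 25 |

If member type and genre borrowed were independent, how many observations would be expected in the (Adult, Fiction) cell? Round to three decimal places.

Row total (Adult) = 48; column total (Fiction) = 44; grand total N = 104.
Expected count = (row total × column total) / N = 48 × 44 / 104 = 20.308.

20.308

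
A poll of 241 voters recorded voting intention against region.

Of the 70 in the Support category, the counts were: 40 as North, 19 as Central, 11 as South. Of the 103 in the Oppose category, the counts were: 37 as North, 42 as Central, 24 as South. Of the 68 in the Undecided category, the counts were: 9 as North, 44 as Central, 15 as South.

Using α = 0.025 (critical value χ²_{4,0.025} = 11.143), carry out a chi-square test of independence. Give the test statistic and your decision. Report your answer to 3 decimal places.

31.365; reject H₀

Row totals: 70, 103, 68. Column totals: 86, 105, 50. Grand total N = 241.
Expected counts (row total × column total / N):
  Support, North: 70×86/241 = 24.9793
  Support, Central: 70×105/241 = 30.4979
  Support, South: 70×50/241 = 14.5228
  Oppose, North: 103×86/241 = 36.7552
  Oppose, Central: 103×105/241 = 44.8755
  Oppose, South: 103×50/241 = 21.3693
  Undecided, North: 68×86/241 = 24.2656
  Undecided, Central: 68×105/241 = 29.6266
  Undecided, South: 68×50/241 = 14.1079
Contributions (O − E)²/E:
  (40 − 24.9793)²/24.9793 = 9.0323
  (19 − 30.4979)²/30.4979 = 4.3348
  (11 − 14.5228)²/14.5228 = 0.8545
  (37 − 36.7552)²/36.7552 = 0.0016
  (42 − 44.8755)²/44.8755 = 0.1843
  (24 − 21.3693)²/21.3693 = 0.3239
  (9 − 24.2656)²/24.2656 = 9.6037
  (44 − 29.6266)²/29.6266 = 6.9733
  (15 − 14.1079)²/14.1079 = 0.0564
χ² = 9.0323 + 4.3348 + 0.8545 + 0.0016 + 0.1843 + 0.3239 + 9.6037 + 6.9733 + 0.0564 = 31.365
df = (3−1)(3−1) = 4. Since 31.365 > 11.143, reject the null hypothesis of independence at α = 0.025.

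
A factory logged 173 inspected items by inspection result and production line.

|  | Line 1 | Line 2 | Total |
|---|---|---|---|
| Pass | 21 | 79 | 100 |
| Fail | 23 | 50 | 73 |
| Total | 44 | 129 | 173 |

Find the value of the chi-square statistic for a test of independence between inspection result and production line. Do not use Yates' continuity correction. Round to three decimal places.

2.456

Grand total N = 173.
Expected counts (row total × column total / N):
  Pass, Line 1: 100×44/173 = 25.4335
  Pass, Line 2: 100×129/173 = 74.5665
  Fail, Line 1: 73×44/173 = 18.5665
  Fail, Line 2: 73×129/173 = 54.4335
Contributions (O − E)²/E:
  (21 − 25.4335)²/25.4335 = 0.7728
  (79 − 74.5665)²/74.5665 = 0.2636
  (23 − 18.5665)²/18.5665 = 1.0587
  (50 − 54.4335)²/54.4335 = 0.3611
χ² = 0.7728 + 0.2636 + 1.0587 + 0.3611 = 2.456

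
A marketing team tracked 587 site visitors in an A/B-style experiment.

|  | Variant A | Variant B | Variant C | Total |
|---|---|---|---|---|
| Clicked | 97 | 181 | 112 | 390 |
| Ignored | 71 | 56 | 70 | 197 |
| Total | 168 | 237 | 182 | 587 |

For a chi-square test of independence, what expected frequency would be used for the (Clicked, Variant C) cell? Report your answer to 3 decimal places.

Row total (Clicked) = 390; column total (Variant C) = 182; grand total N = 587.
Expected count = (row total × column total) / N = 390 × 182 / 587 = 120.920.

120.920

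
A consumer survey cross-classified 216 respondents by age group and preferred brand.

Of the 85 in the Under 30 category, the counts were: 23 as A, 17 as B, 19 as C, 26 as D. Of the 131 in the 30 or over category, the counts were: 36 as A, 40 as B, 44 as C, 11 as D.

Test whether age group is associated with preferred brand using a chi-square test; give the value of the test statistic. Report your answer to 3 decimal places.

19.222

Row totals: 85, 131. Column totals: 59, 57, 63, 37. Grand total N = 216.
Expected counts (row total × column total / N):
  Under 30, A: 85×59/216 = 23.2176
  Under 30, B: 85×57/216 = 22.4306
  Under 30, C: 85×63/216 = 24.7917
  Under 30, D: 85×37/216 = 14.5602
  30 or over, A: 131×59/216 = 35.7824
  30 or over, B: 131×57/216 = 34.5694
  30 or over, C: 131×63/216 = 38.2083
  30 or over, D: 131×37/216 = 22.4398
Contributions (O − E)²/E:
  (23 − 23.2176)²/23.2176 = 0.0020
  (17 − 22.4306)²/22.4306 = 1.3148
  (19 − 24.7917)²/24.7917 = 1.3530
  (26 − 14.5602)²/14.5602 = 8.9881
  (36 − 35.7824)²/35.7824 = 0.0013
  (40 − 34.5694)²/34.5694 = 0.8531
  (44 − 38.2083)²/38.2083 = 0.8779
  (11 − 22.4398)²/22.4398 = 5.8320
χ² = 0.0020 + 1.3148 + 1.3530 + 8.9881 + 0.0013 + 0.8531 + 0.8779 + 5.8320 = 19.222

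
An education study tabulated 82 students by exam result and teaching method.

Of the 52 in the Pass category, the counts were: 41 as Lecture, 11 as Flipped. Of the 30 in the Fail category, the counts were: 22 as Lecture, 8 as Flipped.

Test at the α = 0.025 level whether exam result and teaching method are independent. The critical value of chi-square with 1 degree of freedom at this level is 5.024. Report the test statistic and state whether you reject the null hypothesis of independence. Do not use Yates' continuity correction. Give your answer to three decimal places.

Row totals: 52, 30. Column totals: 63, 19. Grand total N = 82.
Expected counts (row total × column total / N):
  Pass, Lecture: 52×63/82 = 39.9512
  Pass, Flipped: 52×19/82 = 12.0488
  Fail, Lecture: 30×63/82 = 23.0488
  Fail, Flipped: 30×19/82 = 6.9512
Contributions (O − E)²/E:
  (41 − 39.9512)²/39.9512 = 0.0275
  (11 − 12.0488)²/12.0488 = 0.0913
  (22 − 23.0488)²/23.0488 = 0.0477
  (8 − 6.9512)²/6.9512 = 0.1582
χ² = 0.0275 + 0.0913 + 0.0477 + 0.1582 = 0.325
df = (2−1)(2−1) = 1. Since 0.325 < 5.024, fail to reject the null hypothesis of independence at α = 0.025.

0.325; fail to reject H₀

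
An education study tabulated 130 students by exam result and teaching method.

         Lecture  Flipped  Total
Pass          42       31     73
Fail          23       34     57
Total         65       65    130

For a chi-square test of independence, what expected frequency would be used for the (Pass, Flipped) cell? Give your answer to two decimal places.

Row total (Pass) = 73; column total (Flipped) = 65; grand total N = 130.
Expected count = (row total × column total) / N = 73 × 65 / 130 = 36.50.

36.50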